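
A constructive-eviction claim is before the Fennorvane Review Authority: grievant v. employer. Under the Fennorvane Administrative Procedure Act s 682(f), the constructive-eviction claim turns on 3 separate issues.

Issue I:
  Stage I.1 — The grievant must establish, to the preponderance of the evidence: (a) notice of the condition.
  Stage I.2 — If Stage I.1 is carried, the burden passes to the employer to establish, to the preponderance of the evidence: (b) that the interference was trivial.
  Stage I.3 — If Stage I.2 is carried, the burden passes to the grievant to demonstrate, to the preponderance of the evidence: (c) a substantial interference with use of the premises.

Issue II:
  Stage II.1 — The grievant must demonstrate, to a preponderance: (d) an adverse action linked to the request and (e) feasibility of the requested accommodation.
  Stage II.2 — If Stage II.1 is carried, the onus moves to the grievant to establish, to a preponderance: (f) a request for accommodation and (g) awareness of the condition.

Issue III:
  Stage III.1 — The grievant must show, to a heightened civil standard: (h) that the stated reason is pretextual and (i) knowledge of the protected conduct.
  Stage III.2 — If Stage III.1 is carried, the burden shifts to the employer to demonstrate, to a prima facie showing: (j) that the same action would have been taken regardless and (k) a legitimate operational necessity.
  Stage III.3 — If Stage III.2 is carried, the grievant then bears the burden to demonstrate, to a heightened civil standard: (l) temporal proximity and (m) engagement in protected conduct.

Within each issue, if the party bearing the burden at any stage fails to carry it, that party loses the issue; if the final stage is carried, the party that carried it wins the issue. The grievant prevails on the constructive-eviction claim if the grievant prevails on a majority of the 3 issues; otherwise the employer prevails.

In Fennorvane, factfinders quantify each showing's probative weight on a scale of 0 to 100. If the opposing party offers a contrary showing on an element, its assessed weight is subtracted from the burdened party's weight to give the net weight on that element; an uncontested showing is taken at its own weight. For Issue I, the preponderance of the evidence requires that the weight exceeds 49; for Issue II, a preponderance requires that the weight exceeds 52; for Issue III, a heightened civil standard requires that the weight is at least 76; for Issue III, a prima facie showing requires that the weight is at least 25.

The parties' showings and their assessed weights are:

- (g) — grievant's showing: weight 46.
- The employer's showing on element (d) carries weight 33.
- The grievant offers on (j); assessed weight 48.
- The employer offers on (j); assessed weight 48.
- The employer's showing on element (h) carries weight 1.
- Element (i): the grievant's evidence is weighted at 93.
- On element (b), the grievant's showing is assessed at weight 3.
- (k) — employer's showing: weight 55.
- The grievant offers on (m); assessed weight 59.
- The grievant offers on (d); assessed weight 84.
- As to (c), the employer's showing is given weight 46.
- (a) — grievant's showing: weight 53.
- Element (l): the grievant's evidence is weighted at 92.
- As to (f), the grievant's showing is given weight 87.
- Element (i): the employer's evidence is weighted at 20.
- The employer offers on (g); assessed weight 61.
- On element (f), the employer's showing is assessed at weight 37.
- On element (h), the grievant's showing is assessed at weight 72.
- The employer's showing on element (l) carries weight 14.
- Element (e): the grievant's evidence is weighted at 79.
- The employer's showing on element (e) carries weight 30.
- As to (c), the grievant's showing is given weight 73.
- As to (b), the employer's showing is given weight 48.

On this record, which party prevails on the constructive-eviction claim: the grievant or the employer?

— Issue I —
Stage I.1 — burden on grievant; standard: the preponderance of the evidence (weight exceeds 49).
    (a): 53 > 49 [met]
  The grievant carries Stage I.1; the employer now bears the burden.
Stage I.2 — burden on employer; standard: the preponderance of the evidence (weight exceeds 49).
    (b): 48 − 3 = 45 ≤ 49 [not met]
  Not every element is met, so the employer fails to carry Stage I.2.
The grievant prevails on this issue.
— Issue II —
Stage II.1 (grievant, a preponderance, weight exceeds 52): (d) net 84−33=51 ≤ 52 — fails; (e) net 79−30=49 ≤ 52 — fails.
  Stage II.1 not carried; the grievant fails its burden.
The employer prevails on this issue.
— Issue III —
At Stage III.1 the grievant must meet a heightened civil standard (weight is at least 76): on (h) the weight is 72 less the opposing 1 gives net 71, which does not reach 76, so (h) does not meet the standard; on (i) the weight is 93 less the opposing 20 gives net 73, < 76, so (i) does not meet the standard.
  The grievant does not carry Stage III.1.
The analysis ends at Stage III.1; the employer prevails on this issue.
Per-issue: Issue I → grievant; Issue II → employer; Issue III → employer. The grievant must prevail on a majority of issues; overall, the employer prevails.

employer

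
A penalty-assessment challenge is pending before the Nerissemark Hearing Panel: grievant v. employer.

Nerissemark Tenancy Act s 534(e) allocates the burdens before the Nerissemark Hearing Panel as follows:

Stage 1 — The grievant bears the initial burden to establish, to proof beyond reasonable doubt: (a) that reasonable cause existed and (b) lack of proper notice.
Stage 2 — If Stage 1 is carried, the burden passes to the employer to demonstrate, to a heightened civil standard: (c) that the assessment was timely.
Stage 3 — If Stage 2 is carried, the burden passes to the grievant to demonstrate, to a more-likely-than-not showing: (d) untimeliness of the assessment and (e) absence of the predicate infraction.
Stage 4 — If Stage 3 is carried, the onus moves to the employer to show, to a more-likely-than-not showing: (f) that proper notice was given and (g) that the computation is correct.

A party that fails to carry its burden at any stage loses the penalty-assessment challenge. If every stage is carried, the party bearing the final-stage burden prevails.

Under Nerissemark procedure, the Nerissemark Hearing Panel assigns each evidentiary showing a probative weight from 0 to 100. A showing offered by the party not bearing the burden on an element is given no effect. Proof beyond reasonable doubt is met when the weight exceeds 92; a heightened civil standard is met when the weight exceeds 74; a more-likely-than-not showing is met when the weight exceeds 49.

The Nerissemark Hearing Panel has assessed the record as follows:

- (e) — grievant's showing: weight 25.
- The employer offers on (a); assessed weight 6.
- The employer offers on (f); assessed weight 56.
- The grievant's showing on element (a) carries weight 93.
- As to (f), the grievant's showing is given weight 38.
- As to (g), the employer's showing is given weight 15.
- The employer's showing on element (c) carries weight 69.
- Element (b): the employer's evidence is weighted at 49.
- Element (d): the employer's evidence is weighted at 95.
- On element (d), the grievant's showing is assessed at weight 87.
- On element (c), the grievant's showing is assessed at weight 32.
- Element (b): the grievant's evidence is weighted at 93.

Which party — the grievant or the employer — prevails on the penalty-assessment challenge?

Stage 1 — burden on grievant; standard: proof beyond reasonable doubt (weight exceeds 92).
    (a): 93 (employer's 6 disregarded) > 92 [met]
    (b): 93 (employer's 49 disregarded) > 92 [met]
  All elements met. The burden passes to the employer.
Stage 2 — burden on employer; standard: a heightened civil standard (weight exceeds 74).
    (c): 69 (grievant's 32 disregarded) ≤ 74 [not met]
  Not every element is met, so the employer fails to carry Stage 2.
So the grievant prevails.

grievant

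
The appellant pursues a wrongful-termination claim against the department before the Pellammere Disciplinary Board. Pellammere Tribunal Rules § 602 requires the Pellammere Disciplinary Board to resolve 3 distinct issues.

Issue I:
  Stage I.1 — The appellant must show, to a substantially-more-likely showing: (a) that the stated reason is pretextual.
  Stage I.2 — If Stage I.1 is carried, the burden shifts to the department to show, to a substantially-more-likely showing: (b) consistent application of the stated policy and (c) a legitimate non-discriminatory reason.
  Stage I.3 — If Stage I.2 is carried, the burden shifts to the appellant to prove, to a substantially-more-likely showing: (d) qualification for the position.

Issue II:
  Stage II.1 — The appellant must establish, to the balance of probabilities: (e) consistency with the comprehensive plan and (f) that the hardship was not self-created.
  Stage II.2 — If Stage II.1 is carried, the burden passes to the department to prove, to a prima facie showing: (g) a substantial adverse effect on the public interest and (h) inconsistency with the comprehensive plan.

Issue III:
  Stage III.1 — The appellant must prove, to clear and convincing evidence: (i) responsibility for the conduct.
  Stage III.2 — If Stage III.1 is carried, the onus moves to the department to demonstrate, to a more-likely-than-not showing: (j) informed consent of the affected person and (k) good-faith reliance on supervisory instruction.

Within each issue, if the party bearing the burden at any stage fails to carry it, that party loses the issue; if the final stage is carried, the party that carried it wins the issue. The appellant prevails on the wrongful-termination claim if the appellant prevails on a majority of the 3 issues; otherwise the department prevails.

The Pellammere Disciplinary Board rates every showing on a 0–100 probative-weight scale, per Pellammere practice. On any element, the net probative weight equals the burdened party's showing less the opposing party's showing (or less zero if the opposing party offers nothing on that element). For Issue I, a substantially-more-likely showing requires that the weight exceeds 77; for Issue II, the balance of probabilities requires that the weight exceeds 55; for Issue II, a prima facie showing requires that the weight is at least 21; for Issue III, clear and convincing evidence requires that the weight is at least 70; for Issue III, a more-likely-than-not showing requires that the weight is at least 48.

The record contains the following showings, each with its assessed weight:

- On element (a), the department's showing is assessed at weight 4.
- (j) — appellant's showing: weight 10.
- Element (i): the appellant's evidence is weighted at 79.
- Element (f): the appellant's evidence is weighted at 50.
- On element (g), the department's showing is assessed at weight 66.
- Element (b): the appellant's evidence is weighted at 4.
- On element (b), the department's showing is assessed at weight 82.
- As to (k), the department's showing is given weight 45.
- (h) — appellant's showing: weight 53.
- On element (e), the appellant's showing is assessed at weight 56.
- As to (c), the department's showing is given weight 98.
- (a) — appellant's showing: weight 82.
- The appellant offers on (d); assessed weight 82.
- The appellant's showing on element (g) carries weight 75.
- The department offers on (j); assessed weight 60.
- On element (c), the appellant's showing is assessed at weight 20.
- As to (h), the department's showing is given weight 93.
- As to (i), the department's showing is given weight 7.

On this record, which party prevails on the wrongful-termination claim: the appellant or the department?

appellant

— Issue I —
At Stage I.1 the appellant must meet a substantially-more-likely showing (weight exceeds 77): on (a) the weight is 82 less the opposing 4 gives net 78, > 77, so (a) meets the standard.
  All elements met. The burden passes to the department.
At Stage I.2 the department must meet a substantially-more-likely showing (weight exceeds 77): on (b) the weight is 82 less the opposing 4 gives net 78, which does exceed 77, so (b) meets the standard; on (c) the weight is 98 less the opposing 20 gives net 78, which does exceed 77, so (c) meets the standard.
  All elements met. The burden passes to the appellant.
At Stage I.3 the appellant must meet a substantially-more-likely showing (weight exceeds 77): on (d) the weight is 82, > 77, so (d) meets the standard.
  Stage I.3 carried; the final stage is satisfied.
Every stage carried; the appellant prevails on this issue.
— Issue II —
At Stage II.1 the appellant must meet the balance of probabilities (weight exceeds 55): on (e) the weight is 56, > 55, so (e) meets the standard; on (f) the weight is 50, ≤ 55, so (f) does not meet the standard.
  The appellant does not carry Stage II.1.
The department prevails on this issue.
— Issue III —
Stage III.1 — burden on appellant; standard: clear and convincing evidence (weight is at least 70).
    (i): 79 − 7 = 72 ≥ 70 [met]
  Stage III.1 is satisfied; the onus moves to the department.
Stage III.2 — burden on department; standard: a more-likely-than-not showing (weight is at least 48).
    (j): 60 − 10 = 50 ≥ 48 [met]
    (k): 45 < 48 [not met]
  Stage III.2 not carried; the department fails its burden.
The analysis ends at Stage III.2; the appellant prevails on this issue.
Per-issue: Issue I → appellant; Issue II → department; Issue III → appellant. The appellant must prevail on a majority of issues; overall, the appellant prevails.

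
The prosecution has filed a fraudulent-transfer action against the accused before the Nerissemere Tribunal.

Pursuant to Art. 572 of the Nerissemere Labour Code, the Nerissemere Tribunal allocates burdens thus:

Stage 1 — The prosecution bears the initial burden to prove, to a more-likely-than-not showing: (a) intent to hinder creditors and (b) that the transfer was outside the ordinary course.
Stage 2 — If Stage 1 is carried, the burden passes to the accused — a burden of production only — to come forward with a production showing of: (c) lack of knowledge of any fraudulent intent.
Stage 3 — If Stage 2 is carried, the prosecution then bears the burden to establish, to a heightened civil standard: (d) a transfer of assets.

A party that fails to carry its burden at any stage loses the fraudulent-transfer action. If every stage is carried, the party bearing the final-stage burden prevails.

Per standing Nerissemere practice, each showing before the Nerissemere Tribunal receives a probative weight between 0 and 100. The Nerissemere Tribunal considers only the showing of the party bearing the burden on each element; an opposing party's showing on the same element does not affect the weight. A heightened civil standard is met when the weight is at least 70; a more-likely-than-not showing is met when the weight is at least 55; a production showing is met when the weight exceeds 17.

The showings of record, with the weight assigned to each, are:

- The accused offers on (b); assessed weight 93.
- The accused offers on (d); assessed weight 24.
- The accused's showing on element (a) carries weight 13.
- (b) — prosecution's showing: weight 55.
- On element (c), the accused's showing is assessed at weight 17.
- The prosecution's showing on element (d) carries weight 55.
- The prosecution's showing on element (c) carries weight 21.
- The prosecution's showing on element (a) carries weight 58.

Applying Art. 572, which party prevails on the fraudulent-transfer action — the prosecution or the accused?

Stage 1 — burden on prosecution; standard: a more-likely-than-not showing (weight is at least 55).
    (a): 58 (accused's 13 disregarded) ≥ 55 [met]
    (b): 55 (accused's 93 disregarded) ≥ 55 [met]
  Stage 1 carried; the burden shifts to the accused.
Stage 2 — burden on accused; standard: a production showing (weight exceeds 17).
    (c): 17 (prosecution's 21 disregarded) ≤ 17 [not met]
  Stage 2 not carried; the accused fails its burden.
The prosecution prevails.

prosecution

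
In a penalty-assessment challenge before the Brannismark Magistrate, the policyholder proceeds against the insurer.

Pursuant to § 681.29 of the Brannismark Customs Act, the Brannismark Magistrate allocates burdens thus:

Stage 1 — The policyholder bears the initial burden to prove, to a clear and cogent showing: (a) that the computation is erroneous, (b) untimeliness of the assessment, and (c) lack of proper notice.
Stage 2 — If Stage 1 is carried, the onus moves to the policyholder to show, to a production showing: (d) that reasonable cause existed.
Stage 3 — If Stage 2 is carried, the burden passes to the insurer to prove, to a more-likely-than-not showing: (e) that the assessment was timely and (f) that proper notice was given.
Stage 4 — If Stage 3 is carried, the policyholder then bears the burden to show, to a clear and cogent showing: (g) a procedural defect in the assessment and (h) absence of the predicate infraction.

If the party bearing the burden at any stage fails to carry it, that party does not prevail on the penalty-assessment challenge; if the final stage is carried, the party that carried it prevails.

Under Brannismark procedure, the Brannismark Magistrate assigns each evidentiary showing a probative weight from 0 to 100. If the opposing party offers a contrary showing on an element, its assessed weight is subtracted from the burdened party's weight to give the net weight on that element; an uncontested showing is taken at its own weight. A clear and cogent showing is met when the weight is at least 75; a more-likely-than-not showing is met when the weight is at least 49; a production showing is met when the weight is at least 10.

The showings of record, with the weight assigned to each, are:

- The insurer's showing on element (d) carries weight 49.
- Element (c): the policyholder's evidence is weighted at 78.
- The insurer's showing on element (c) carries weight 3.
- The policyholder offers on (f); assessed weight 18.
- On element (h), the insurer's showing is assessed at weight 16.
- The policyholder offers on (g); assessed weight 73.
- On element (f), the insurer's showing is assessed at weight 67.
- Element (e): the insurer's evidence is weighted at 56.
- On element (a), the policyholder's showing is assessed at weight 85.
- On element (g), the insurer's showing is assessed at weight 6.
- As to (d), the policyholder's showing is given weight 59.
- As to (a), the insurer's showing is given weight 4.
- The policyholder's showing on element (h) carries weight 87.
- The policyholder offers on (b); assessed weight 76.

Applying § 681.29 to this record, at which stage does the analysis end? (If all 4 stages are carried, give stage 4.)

stage 4

Stage 1 — burden on policyholder; standard: a clear and cogent showing (weight is at least 75).
    (a): 85 − 4 = 81 ≥ 75 [met]
    (b): 76 ≥ 75 [met]
    (c): 78 − 3 = 75 ≥ 75 [met]
  All elements met. The policyholder retains the burden for Stage 2.
Stage 2 — burden on policyholder; standard: a production showing (weight is at least 10).
    (d): 59 − 49 = 10 ≥ 10 [met]
  The policyholder carries Stage 2; the insurer now bears the burden.
Stage 3 — burden on insurer; standard: a more-likely-than-not showing (weight is at least 49).
    (e): 56 ≥ 49 [met]
    (f): 67 − 18 = 49 ≥ 49 [met]
  Stage 3 is satisfied; the onus moves to the policyholder.
Stage 4 — burden on policyholder; standard: a clear and cogent showing (weight is at least 75).
    (g): 73 − 6 = 67 < 75 [not met]
    (h): 87 − 16 = 71 < 75 [not met]
  Not every element is met, so the policyholder fails to carry Stage 4.
The analysis ends at Stage 4; the insurer prevails.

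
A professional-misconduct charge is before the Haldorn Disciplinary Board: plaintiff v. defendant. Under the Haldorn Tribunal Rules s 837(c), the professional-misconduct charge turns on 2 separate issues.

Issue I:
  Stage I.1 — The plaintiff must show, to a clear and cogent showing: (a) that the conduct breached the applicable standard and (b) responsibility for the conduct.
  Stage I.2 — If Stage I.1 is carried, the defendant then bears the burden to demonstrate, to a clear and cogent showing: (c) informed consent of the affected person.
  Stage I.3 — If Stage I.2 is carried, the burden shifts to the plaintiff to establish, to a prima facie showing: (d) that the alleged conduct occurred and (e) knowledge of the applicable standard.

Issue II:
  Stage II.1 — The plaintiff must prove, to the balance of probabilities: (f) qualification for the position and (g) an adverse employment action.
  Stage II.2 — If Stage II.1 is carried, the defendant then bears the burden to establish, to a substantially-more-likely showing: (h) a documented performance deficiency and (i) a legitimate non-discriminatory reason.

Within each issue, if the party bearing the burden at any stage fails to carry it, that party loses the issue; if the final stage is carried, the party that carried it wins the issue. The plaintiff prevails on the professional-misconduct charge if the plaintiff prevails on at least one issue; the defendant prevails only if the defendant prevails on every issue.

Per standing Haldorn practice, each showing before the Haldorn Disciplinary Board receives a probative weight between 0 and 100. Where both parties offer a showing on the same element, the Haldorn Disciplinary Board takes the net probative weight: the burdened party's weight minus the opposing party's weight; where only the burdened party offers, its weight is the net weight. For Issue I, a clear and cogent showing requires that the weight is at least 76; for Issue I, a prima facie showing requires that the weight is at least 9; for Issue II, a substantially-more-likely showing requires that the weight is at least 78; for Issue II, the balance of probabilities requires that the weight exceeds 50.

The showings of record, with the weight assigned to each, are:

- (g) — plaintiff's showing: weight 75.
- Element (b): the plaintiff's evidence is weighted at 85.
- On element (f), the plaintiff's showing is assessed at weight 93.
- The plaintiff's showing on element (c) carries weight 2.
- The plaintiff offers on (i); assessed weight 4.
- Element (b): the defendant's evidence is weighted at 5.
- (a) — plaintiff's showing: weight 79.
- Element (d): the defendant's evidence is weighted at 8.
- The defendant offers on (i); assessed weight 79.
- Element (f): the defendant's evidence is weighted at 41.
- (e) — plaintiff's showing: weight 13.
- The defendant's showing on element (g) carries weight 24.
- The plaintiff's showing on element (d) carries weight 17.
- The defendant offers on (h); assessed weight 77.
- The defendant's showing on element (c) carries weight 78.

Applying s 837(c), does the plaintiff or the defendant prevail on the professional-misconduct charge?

— Issue I —
Stage I.1 — burden on plaintiff; standard: a clear and cogent showing (weight is at least 76).
    (a): 79 ≥ 76 [met]
    (b): 85 − 5 = 80 ≥ 76 [met]
  Stage I.1 is satisfied; the onus moves to the defendant.
Stage I.2 — burden on defendant; standard: a clear and cogent showing (weight is at least 76).
    (c): 78 − 2 = 76 ≥ 76 [met]
  Stage I.2 is satisfied; the onus moves to the plaintiff.
Stage I.3 — burden on plaintiff; standard: a prima facie showing (weight is at least 9).
    (d): 17 − 8 = 9 ≥ 9 [met]
    (e): 13 ≥ 9 [met]
  Stage I.3 carried; the final stage is satisfied.
Every stage carried; the plaintiff prevails on this issue.
— Issue II —
Stage II.1 (plaintiff, the balance of probabilities, weight exceeds 50): (f) net 93−41=52 > 50 — meets; (g) net 75−24=51 > 50 — meets.
  Stage II.1 is satisfied; the onus moves to the defendant.
Stage II.2 (defendant, a substantially-more-likely showing, weight is at least 78): (h) 77 < 78 — fails; (i) net 79−4=75 < 78 — fails.
  Stage II.2 not carried; the defendant fails its burden.
So the plaintiff prevails on this issue.
Per-issue: Issue I → plaintiff; Issue II → plaintiff. The plaintiff must prevail on at least one issue; overall, the plaintiff prevails.

plaintiff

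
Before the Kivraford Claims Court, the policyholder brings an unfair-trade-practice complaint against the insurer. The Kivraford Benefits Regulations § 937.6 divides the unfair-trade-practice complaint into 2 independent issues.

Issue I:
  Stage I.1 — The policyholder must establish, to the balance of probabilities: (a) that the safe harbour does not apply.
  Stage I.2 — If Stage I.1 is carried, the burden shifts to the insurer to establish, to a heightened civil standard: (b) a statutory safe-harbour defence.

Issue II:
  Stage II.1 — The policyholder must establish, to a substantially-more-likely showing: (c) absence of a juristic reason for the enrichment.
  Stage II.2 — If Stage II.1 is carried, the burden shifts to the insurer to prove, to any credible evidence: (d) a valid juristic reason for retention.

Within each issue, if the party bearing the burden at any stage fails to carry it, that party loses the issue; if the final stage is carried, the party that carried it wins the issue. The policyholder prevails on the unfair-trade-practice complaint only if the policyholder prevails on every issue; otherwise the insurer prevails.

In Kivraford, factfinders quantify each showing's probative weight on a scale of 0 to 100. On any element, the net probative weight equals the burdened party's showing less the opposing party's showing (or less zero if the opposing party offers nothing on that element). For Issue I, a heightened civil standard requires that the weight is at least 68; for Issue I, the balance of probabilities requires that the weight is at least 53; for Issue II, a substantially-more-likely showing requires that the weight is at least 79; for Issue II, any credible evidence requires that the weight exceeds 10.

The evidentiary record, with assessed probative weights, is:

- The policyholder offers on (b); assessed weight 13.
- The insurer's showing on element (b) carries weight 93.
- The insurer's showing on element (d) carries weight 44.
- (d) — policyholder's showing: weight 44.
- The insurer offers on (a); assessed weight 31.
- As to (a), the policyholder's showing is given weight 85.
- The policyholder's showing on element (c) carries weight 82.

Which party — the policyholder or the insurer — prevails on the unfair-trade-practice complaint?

insurer

— Issue I —
Stage I.1 (policyholder, the balance of probabilities, weight is at least 53): (a) net 85−31=54 ≥ 53 — meets.
  The policyholder carries Stage I.1; the insurer now bears the burden.
Stage I.2 (insurer, a heightened civil standard, weight is at least 68): (b) net 93−13=80 ≥ 68 — meets.
  The insurer carries the last stage.
With every stage satisfied, the insurer prevails on this issue.
— Issue II —
Stage II.1 (policyholder, a substantially-more-likely showing, weight is at least 79): (c) 82 ≥ 79 — meets.
  Stage II.1 carried; the burden shifts to the insurer.
Stage II.2 (insurer, any credible evidence, weight exceeds 10): (d) net 44−44=0 ≤ 10 — fails.
  Not every element is met, so the insurer fails to carry Stage II.2.
The policyholder prevails on this issue.
Per-issue: Issue I → insurer; Issue II → policyholder. The policyholder must prevail on every issue; overall, the insurer prevails.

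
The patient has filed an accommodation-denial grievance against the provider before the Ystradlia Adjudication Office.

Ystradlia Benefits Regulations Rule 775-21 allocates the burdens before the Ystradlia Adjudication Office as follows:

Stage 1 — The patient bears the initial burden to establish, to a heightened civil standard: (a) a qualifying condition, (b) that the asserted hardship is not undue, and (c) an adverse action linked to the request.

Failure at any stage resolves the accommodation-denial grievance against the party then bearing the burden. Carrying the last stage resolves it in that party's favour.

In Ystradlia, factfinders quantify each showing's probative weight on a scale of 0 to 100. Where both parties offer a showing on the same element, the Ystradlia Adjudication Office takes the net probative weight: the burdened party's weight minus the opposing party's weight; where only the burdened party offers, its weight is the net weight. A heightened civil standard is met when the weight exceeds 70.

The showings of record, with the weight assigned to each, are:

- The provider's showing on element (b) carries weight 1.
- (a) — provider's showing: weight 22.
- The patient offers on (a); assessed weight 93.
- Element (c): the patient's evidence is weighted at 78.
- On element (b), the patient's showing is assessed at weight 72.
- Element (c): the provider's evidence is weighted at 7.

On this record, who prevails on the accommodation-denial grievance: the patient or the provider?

At Stage 1 the patient must meet a heightened civil standard (weight exceeds 70): on (a) the weight is 93 less the opposing 22 gives net 71, which does exceed 70, so (a) meets the standard; on (b) the weight is 72 less the opposing 1 gives net 71, > 70, so (b) meets the standard; on (c) the weight is 78 less the opposing 7 gives net 71, > 70, so (c) meets the standard.
  Stage 1 carried; the final stage is satisfied.
With every stage satisfied, the patient prevails.

patient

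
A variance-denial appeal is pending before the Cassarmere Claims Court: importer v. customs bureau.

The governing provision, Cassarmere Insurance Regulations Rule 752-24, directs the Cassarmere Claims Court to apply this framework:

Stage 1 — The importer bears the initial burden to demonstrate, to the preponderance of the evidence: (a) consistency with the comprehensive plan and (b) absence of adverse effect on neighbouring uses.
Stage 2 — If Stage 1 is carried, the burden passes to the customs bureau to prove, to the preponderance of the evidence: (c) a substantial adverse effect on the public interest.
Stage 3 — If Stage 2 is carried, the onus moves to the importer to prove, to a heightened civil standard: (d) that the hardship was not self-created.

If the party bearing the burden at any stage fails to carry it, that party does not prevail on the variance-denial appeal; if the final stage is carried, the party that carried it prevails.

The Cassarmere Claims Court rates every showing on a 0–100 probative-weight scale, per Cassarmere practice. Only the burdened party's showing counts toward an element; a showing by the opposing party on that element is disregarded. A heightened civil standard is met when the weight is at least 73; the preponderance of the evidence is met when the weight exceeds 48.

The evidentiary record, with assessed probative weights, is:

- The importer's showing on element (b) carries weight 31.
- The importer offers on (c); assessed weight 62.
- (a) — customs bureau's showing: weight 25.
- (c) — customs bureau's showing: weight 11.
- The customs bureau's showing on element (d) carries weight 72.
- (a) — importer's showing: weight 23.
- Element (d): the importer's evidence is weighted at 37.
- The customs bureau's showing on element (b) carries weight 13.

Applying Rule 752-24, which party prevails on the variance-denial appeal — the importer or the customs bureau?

customs bureau

Stage 1 (importer, the preponderance of the evidence, weight exceeds 48): (a) 23 (customs bureau's 25 disregarded) ≤ 48 — fails; (b) 31 (customs bureau's 13 disregarded) ≤ 48 — fails.
  The importer does not carry Stage 1.
The analysis ends at Stage 1; the customs bureau prevails.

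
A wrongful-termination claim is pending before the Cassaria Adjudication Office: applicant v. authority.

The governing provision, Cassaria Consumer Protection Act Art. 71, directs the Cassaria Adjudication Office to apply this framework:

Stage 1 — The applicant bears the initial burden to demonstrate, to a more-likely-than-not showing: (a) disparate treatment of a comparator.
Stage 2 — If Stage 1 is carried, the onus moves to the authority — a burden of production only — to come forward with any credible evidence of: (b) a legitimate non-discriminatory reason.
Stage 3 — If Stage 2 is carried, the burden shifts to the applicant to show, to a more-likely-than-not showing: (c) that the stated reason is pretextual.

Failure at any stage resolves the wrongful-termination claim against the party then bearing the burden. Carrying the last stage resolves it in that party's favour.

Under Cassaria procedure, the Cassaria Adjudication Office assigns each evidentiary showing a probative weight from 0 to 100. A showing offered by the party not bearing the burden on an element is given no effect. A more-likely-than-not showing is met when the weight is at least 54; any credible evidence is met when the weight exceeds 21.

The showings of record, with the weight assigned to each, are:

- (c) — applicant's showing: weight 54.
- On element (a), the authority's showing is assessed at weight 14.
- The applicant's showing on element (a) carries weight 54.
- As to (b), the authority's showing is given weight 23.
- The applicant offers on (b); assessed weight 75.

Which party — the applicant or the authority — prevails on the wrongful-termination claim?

applicant

At Stage 1 the applicant must meet a more-likely-than-not showing (weight is at least 54): on (a) the weight is 54 (the authority's 14 is given no effect), which does reach 54, so (a) meets the standard.
  Stage 1 is satisfied; the onus moves to the authority.
At Stage 2 the authority must meet any credible evidence (weight exceeds 21): on (b) the weight is 23 (the applicant's 75 is given no effect), > 21, so (b) meets the standard.
  Stage 2 carried; the burden shifts to the applicant.
At Stage 3 the applicant must meet a more-likely-than-not showing (weight is at least 54): on (c) the weight is 54, which does reach 54, so (c) meets the standard.
  Stage 3 carried; the final stage is satisfied.
All stages carried — the applicant prevails.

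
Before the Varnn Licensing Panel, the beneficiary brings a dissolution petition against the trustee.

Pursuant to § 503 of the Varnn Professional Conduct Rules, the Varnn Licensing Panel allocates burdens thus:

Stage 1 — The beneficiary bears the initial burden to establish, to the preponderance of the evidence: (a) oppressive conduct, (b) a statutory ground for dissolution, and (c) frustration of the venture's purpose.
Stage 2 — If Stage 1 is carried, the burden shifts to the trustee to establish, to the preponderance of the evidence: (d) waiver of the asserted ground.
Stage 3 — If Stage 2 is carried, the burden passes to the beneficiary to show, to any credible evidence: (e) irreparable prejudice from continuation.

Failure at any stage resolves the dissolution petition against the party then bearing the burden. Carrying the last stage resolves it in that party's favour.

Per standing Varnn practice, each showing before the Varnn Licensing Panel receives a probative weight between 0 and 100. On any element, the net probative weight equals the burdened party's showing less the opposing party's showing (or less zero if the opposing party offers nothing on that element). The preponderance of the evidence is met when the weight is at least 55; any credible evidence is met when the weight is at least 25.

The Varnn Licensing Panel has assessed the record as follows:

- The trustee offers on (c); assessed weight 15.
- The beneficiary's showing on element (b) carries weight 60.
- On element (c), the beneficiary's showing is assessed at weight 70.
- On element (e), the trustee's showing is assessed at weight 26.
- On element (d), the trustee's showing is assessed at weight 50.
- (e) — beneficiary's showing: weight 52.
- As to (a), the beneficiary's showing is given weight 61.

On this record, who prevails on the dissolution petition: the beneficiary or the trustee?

Stage 1 — burden on beneficiary; standard: the preponderance of the evidence (weight is at least 55).
    (a): 61 ≥ 55 [met]
    (b): 60 ≥ 55 [met]
    (c): 70 − 15 = 55 ≥ 55 [met]
  Stage 1 carried; the burden shifts to the trustee.
Stage 2 — burden on trustee; standard: the preponderance of the evidence (weight is at least 55).
    (d): 50 < 55 [not met]
  Not every element is met, so the trustee fails to carry Stage 2.
The beneficiary prevails.

beneficiary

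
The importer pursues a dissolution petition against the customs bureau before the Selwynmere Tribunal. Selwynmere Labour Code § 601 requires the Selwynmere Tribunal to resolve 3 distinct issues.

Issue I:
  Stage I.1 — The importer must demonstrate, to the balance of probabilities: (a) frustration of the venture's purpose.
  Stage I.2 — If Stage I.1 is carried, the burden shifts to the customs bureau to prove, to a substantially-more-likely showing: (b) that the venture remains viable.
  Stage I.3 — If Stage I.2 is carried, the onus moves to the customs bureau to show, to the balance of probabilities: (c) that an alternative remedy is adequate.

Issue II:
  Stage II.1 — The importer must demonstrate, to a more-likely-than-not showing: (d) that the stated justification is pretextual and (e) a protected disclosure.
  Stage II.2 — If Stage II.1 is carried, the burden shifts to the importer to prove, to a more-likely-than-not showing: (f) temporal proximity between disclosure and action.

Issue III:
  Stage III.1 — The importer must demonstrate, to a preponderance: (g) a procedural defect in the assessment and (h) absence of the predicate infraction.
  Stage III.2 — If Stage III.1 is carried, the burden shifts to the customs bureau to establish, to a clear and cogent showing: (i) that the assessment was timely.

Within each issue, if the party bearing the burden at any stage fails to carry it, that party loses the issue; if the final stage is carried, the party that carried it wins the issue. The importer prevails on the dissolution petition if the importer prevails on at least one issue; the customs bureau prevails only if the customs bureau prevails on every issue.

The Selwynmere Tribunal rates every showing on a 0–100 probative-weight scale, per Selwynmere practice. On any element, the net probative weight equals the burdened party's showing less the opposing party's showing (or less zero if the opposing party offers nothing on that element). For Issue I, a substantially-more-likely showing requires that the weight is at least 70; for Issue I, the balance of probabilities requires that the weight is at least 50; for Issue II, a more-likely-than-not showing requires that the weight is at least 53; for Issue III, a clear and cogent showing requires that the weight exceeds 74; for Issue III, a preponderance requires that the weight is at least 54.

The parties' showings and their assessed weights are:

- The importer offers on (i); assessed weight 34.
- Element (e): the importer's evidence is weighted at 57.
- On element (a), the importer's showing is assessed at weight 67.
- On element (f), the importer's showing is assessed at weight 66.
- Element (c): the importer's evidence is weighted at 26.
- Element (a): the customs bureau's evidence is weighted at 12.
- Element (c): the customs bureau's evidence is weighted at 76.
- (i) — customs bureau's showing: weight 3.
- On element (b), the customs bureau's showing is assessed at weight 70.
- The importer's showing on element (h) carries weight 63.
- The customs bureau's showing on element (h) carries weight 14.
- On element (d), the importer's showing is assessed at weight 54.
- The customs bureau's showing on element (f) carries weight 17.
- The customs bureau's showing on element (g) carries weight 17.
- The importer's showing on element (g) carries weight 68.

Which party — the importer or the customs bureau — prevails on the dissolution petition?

customs bureau

— Issue I —
Stage I.1 (importer, the balance of probabilities, weight is at least 50): (a) net 67−12=55 ≥ 50 — meets.
  Stage I.1 carried; the burden shifts to the customs bureau.
Stage I.2 (customs bureau, a substantially-more-likely showing, weight is at least 70): (b) 70 ≥ 70 — meets.
  All elements met. The customs bureau retains the burden for Stage I.3.
Stage I.3 (customs bureau, the balance of probabilities, weight is at least 50): (c) net 76−26=50 ≥ 50 — meets.
  Stage I.3 carried; the final stage is satisfied.
With every stage satisfied, the customs bureau prevails on this issue.
— Issue II —
At Stage II.1 the importer must meet a more-likely-than-not showing (weight is at least 53): on (d) the weight is 54, which does reach 53, so (d) meets the standard; on (e) the weight is 57, ≥ 53, so (e) meets the standard.
  All elements met. The importer retains the burden for Stage II.2.
At Stage II.2 the importer must meet a more-likely-than-not showing (weight is at least 53): on (f) the weight is 66 less the opposing 17 gives net 49, < 53, so (f) does not meet the standard.
  Not every element is met, so the importer fails to carry Stage II.2.
The customs bureau prevails on this issue.
— Issue III —
At Stage III.1 the importer must meet a preponderance (weight is at least 54): on (g) the weight is 68 less the opposing 17 gives net 51, which does not reach 54, so (g) does not meet the standard; on (h) the weight is 63 less the opposing 14 gives net 49, < 54, so (h) does not meet the standard.
  Stage III.1 not carried; the importer fails its burden.
The analysis ends at Stage III.1; the customs bureau prevails on this issue.
Per-issue: Issue I → customs bureau; Issue II → customs bureau; Issue III → customs bureau. The importer must prevail on at least one issue; overall, the customs bureau prevails.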